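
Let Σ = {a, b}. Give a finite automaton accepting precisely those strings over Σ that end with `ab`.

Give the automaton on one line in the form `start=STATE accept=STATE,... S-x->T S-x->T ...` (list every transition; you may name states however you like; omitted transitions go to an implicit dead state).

Remember how much of `ab` the current input suffix matches. State q0 means no match yet; q1 means the last symbol is `a`; q2 means the last 2 symbols are `ab`. Only q2 accepts. On a mismatch, fall back to the longest proper suffix that is still a prefix of `ab`.
        a   b  
>  q0   q1  q0 
   q1   q1  q2 
 * q2   q1  q0 
(> = start, * = accepting)

start=q0 accept=q2 q0-a->q1 q0-b->q0 q1-a->q1 q1-b->q2 q2-a->q1 q2-b->q0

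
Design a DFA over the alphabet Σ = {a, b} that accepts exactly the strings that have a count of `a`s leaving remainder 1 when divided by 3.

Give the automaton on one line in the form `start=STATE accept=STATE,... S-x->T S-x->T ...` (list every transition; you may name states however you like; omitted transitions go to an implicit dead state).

Keep the running count of `a`s modulo 3: each `a` advances along the cycle q0 → q1 → q2 → q0 while other symbols loop. Accept at q1.
        a   b  
>  q0   q1  q0 
 * q1   q2  q1 
   q2   q0  q2 
(> = start, * = accepting)

start=q0 accept=q1 q0-a->q1 q0-b->q0 q1-a->q2 q1-b->q1 q2-a->q0 q2-b->q2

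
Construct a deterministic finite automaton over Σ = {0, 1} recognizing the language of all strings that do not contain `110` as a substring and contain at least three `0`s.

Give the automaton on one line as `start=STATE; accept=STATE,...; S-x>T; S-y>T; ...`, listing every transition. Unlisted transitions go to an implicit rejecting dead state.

Build one automaton per condition and run them in lockstep. One (4 states) tracks partial matches of the forbidden pattern `110`; the other (5 states) tracks the count of `0`s, saturating at 4. Each combined state is a pair, one component from each; accept when both components accept. Equivalent product states are then merged.
        0   1  
>  q0   q1  q2 
   q1   q3  q4 
   q2   q1  q5 
   q3   q6  q7 
   q4   q3  q5 
   q5   q5  q5 
 * q6   q6  q8 
   q7   q6  q5 
 * q8   q6  q9 
 * q9   q5  q9 
(> = start, * = accepting)

start=q0; accept=q6,q8,q9; q0-0>q1; q0-1>q2; q1-0>q3; q1-1>q4; q2-0>q1; q2-1>q5; q3-0>q6; q3-1>q7; q4-0>q3; q4-1>q5; q5-0>q5; q5-1>q5; q6-0>q6; q6-1>q8; q7-0>q6; q7-1>q5; q8-0>q6; q8-1>q9; q9-0>q5; q9-1>q9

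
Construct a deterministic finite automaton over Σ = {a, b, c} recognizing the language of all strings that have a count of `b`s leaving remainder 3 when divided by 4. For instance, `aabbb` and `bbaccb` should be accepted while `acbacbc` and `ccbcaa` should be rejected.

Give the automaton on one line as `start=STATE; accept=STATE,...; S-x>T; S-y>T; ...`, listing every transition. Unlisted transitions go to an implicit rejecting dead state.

start=q0; accept=q3; q0-a>q0; q0-b>q1; q0-c>q0; q1-a>q1; q1-b>q2; q1-c>q1; q2-a>q2; q2-b>q3; q2-c>q2; q3-a>q3; q3-b>q0; q3-c>q3

Keep the running count of `b`s modulo 4: each `b` advances along the cycle q0 → q1 → q2 → q3 → q0 while other symbols loop. Accept at q3.
        a   b   c  
>  q0   q0  q1  q0 
   q1   q1  q2  q1 
   q2   q2  q3  q2 
 * q3   q3  q0  q3 
(> = start, * = accepting)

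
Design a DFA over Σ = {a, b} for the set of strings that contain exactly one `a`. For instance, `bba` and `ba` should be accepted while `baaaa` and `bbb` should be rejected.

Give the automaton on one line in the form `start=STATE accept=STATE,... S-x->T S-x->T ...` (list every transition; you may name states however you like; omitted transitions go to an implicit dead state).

Only the number of `a`s matters, and only up to 2. Make a chain q0 → q1 → q2 advanced by each `a` (with q2 absorbing); every other symbol self-loops. The accepting set is {q1}.
3 states suffice.
        a   b  
>  q0   q1  q0 
 * q1   q2  q1 
   q2   q2  q2 
(> = start, * = accepting)

start=q0 accept=q1 q0-a->q1 q0-b->q0 q1-a->q2 q1-b->q1 q2-a->q2 q2-b->q2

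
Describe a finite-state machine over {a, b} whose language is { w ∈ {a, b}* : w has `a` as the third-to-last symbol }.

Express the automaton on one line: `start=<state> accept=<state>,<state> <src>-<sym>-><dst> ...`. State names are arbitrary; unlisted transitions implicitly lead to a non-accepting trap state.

Because acceptance depends on a position counted from the end, the machine has to buffer the most recent 3 symbols. Make each state the string of the last up-to-3 symbols read; on input `x` shift the window left and append `x`. Accept when the buffered window has length 3 and begins with `a`.
A 15-state machine:
          a    b  
>  q0     q1   q2 
   q1     q3   q4 
   q2     q5   q6 
   q3     q7   q8 
   q4     q9  q10 
   q5    q11  q12 
   q6    q13  q14 
 * q7     q7   q8 
 * q8     q9  q10 
 * q9    q11  q12 
 * q10   q13  q14 
   q11    q7   q8 
   q12    q9  q10 
   q13   q11  q12 
   q14   q13  q14 
(> = start, * = accepting)

start=q0 accept=q7,q8,q9,q10 q0-a->q1 q0-b->q2 q1-a->q3 q1-b->q4 q2-a->q5 q2-b->q6 q3-a->q7 q3-b->q8 q4-a->q9 q4-b->q10 q5-a->q11 q5-b->q12 q6-a->q13 q6-b->q14 q7-a->q7 q7-b->q8 q8-a->q9 q8-b->q10 q9-a->q11 q9-b->q12 q10-a->q13 q10-b->q14 q11-a->q7 q11-b->q8 q12-a->q9 q12-b->q10 q13-a->q11 q13-b->q12 q14-a->q13 q14-b->q14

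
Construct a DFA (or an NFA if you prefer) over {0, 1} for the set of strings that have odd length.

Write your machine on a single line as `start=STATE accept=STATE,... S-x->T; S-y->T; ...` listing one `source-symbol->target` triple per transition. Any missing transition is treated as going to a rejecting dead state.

Only the length mod 2 matters, so use a 2-cycle: from any state, every input symbol moves to the next state, wrapping q1 back to q0. Mark q1 accepting.
A 2-state machine:
        0   1  
>  q0   q1  q1 
 * q1   q0  q0 
(> = start, * = accepting)

start=q0; accept=q1; q0-0->q1; q0-1->q1; q1-0->q0; q1-1->q0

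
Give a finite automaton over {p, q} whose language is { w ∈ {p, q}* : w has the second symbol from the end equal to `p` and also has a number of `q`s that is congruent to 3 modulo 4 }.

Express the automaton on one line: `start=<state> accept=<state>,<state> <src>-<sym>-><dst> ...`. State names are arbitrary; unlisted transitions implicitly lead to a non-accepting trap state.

Build one automaton per condition and run them in lockstep. The first has 7 states tracking the last 2 symbols read; the second has 4 states tracking the count of `q`s modulo 4. A product state is a pair (one from each), accepting exactly when both do. After merging equivalent states the machine shrinks.
With 8 states:
        p   q  
>  s0   s0  s1 
   s1   s1  s2 
   s2   s3  s4 
   s3   s3  s5 
   s4   s6  s0 
 * s5   s6  s0 
   s6   s7  s0 
 * s7   s7  s0 
(> = start, * = accepting)

start=s0 accept=s5,s7 s0-p->s0 s0-q->s1 s1-p->s1 s1-q->s2 s2-p->s3 s2-q->s4 s3-p->s3 s3-q->s5 s4-p->s6 s4-q->s0 s5-p->s6 s5-q->s0 s6-p->s7 s6-q->s0 s7-p->s7 s7-q->s0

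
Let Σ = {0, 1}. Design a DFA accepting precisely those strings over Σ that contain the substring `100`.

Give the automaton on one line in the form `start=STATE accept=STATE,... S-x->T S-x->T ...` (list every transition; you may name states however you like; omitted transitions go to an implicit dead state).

Track how much of `100` has been matched so far: state q0 is no progress, q3 is the absorbing accept state reached once `100` has occurred. Intermediate states record partial matches; on a mismatch, fall back to the longest reusable overlap.
4 states suffice.
        0   1  
>  q0   q0  q1 
   q1   q2  q1 
   q2   q3  q1 
 * q3   q3  q3 
(> = start, * = accepting)

start=q0 accept=q3 q0-0->q0 q0-1->q1 q1-0->q2 q1-1->q1 q2-0->q3 q2-1->q1 q3-0->q3 q3-1->q3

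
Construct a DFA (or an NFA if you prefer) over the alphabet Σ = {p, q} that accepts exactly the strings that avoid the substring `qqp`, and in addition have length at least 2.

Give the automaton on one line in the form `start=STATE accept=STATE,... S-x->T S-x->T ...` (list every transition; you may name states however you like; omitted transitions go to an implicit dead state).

Run two small machines in parallel and take their product. The first has 4 states tracking partial matches of the forbidden pattern `qqp`; the second has 4 states tracking the input length, saturating at 3. A product state is a pair (one from each), accepting exactly when both do. After merging equivalent states the machine shrinks.
A 7-state machine:
        p   q  
>  s0   s1  s2 
   s1   s3  s4 
   s2   s3  s5 
 * s3   s3  s4 
 * s4   s3  s5 
 * s5   s6  s5 
   s6   s6  s6 
(> = start, * = accepting)

start=s0 accept=s3,s4,s5 s0-p->s1 s0-q->s2 s1-p->s3 s1-q->s4 s2-p->s3 s2-q->s5 s3-p->s3 s3-q->s4 s4-p->s3 s4-q->s5 s5-p->s6 s5-q->s5 s6-p->s6 s6-q->s6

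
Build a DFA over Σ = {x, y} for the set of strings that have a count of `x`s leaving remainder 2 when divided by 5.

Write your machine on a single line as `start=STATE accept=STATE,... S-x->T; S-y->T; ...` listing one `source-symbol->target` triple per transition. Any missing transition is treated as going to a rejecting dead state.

The only thing that matters is how many `x`s have appeared, reduced mod 5. Use one state per residue: A for 0, …, E for 4. Reading `x` moves to the next residue; anything else stays put. C is accepting.
5 states suffice.
       x  y 
>  A   B  A 
   B   C  B 
 * C   D  C 
   D   E  D 
   E   A  E 
(> = start, * = accepting)

start=A; accept=C; A-x->B; A-y->A; B-x->C; B-y->B; C-x->D; C-y->C; D-x->E; D-y->D; E-x->A; E-y->E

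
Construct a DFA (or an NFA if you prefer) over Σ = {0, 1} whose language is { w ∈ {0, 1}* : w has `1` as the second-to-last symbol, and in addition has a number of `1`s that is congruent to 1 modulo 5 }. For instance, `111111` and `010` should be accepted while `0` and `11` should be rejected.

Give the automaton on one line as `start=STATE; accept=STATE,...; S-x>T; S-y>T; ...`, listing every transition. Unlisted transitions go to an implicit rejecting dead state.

start=q0; accept=q2,q8; q0-0>q0; q0-1>q1; q1-0>q2; q1-1>q3; q2-0>q4; q2-1>q3; q3-0>q3; q3-1>q5; q4-0>q4; q4-1>q3; q5-0>q5; q5-1>q6; q6-0>q6; q6-1>q7; q7-0>q0; q7-1>q8; q8-0>q2; q8-1>q3

Build one automaton per condition and run them in lockstep. The first has 7 states tracking the last 2 symbols read; the second has 5 states tracking the count of `1`s modulo 5. A product state is a pair (one from each), accepting exactly when both do. Equivalent product states are then merged.
With 9 states:
        0   1  
>  q0   q0  q1 
   q1   q2  q3 
 * q2   q4  q3 
   q3   q3  q5 
   q4   q4  q3 
   q5   q5  q6 
   q6   q6  q7 
   q7   q0  q8 
 * q8   q2  q3 
(> = start, * = accepting)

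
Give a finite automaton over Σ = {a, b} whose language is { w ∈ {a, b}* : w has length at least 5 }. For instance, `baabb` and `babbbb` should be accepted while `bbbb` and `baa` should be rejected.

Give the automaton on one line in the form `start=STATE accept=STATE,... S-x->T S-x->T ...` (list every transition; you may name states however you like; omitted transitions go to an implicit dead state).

start=S0 accept=S5,S6 S0-a->S1 S0-b->S1 S1-a->S2 S1-b->S2 S2-a->S3 S2-b->S3 S3-a->S4 S3-b->S4 S4-a->S5 S4-b->S5 S5-a->S6 S5-b->S6 S6-a->S6 S6-b->S6

We only need to distinguish lengths 0, 1, …, 5, and '>5'. Chain S0 → S1 → S2 → S3 → S4 → S5 → S6 on every symbol, with S6 looping. Accepting states: {S5, S6}.
        a   b  
>  S0   S1  S1 
   S1   S2  S2 
   S2   S3  S3 
   S3   S4  S4 
   S4   S5  S5 
 * S5   S6  S6 
 * S6   S6  S6 
(> = start, * = accepting)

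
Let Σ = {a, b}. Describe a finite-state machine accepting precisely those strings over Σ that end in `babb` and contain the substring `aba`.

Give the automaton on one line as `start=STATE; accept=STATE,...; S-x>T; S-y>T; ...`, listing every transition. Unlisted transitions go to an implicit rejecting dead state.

Run two small machines in parallel and take their product. One (5 states) tracks how much of the suffix `babb` has currently been matched; the other (4 states) tracks whether and how much of `aba` has been seen. Each combined state is a pair, one component from each; accept when both components accept. Equivalent product states are then merged.
With 8 states:
        a   b  
>  q0   q1  q0 
   q1   q1  q2 
   q2   q3  q0 
   q3   q4  q5 
   q4   q4  q6 
   q5   q3  q7 
   q6   q3  q6 
 * q7   q3  q6 
(> = start, * = accepting)

start=q0; accept=q7; q0-a>q1; q0-b>q0; q1-a>q1; q1-b>q2; q2-a>q3; q2-b>q0; q3-a>q4; q3-b>q5; q4-a>q4; q4-b>q6; q5-a>q3; q5-b>q7; q6-a>q3; q6-b>q6; q7-a>q3; q7-b>q6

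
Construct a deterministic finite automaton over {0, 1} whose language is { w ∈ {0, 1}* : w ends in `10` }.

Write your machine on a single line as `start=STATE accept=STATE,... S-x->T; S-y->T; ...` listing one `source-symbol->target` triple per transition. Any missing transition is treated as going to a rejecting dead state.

Remember how much of `10` the current input suffix matches. State S0 means no match yet; S1 means the last symbol is `1`; S2 means the last 2 symbols are `10`. Only S2 accepts. On a mismatch, fall back to the longest proper suffix that is still a prefix of `10`.
        0   1  
>  S0   S0  S1 
   S1   S2  S1 
 * S2   S0  S1 
(> = start, * = accepting)

start=S0; accept=S2; S0-0->S0; S0-1->S1; S1-0->S2; S1-1->S1; S2-0->S0; S2-1->S1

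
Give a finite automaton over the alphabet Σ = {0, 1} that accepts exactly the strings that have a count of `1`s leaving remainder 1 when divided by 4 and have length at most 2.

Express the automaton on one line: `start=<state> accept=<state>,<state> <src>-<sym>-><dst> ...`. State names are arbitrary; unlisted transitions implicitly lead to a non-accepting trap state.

Build one automaton per condition and run them in lockstep. The first has 4 states tracking the count of `1`s modulo 4; the second has 4 states tracking the input length, saturating at 3. A product state is a pair (one from each), accepting exactly when both do. Equivalent product states are then merged.
        0   1  
>  q0   q1  q2 
   q1   q3  q4 
 * q2   q4  q3 
   q3   q3  q3 
 * q4   q3  q3 
(> = start, * = accepting)

start=q0 accept=q2,q4 q0-0->q1 q0-1->q2 q1-0->q3 q1-1->q4 q2-0->q4 q2-1->q3 q3-0->q3 q3-1->q3 q4-0->q3 q4-1->q3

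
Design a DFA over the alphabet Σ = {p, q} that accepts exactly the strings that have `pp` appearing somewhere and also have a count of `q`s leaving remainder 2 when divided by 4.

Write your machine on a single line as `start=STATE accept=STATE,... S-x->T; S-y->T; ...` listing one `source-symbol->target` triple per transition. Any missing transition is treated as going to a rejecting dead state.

start=s0; accept=s9; s0-p->s1; s0-q->s2; s1-p->s3; s1-q->s2; s2-p->s4; s2-q->s5; s3-p->s3; s3-q->s6; s4-p->s6; s4-q->s5; s5-p->s7; s5-q->s8; s6-p->s6; s6-q->s9; s7-p->s9; s7-q->s8; s8-p->s10; s8-q->s0; s9-p->s9; s9-q->s11; s10-p->s11; s10-q->s0; s11-p->s11; s11-q->s3

Run two small machines in parallel and take their product. One (3 states) tracks whether and how much of `pp` has been seen; the other (4 states) tracks the count of `q`s modulo 4. Each combined state is a pair, one component from each; accept when both components accept.
With 12 states:
          p    q  
>  s0     s1   s2 
   s1     s3   s2 
   s2     s4   s5 
   s3     s3   s6 
   s4     s6   s5 
   s5     s7   s8 
   s6     s6   s9 
   s7     s9   s8 
   s8    s10   s0 
 * s9     s9  s11 
   s10   s11   s0 
   s11   s11   s3 
(> = start, * = accepting)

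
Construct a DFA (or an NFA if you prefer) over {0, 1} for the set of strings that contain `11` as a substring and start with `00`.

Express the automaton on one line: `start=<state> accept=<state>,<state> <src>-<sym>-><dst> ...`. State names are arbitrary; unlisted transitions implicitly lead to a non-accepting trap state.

start=A accept=F A-0->B A-1->C B-0->D B-1->C C-0->C C-1->C D-0->D D-1->E E-0->D E-1->F F-0->F F-1->F

Run two small machines in parallel and take their product. The first has 3 states tracking whether and how much of `11` has been seen; the second has 4 states tracking whether the input so far still matches the prefix `00`. A product state is a pair (one from each), accepting exactly when both do. Equivalent product states are then merged.
A 6-state machine:
       0  1 
>  A   B  C 
   B   D  C 
   C   C  C 
   D   D  E 
   E   D  F 
 * F   F  F 
(> = start, * = accepting)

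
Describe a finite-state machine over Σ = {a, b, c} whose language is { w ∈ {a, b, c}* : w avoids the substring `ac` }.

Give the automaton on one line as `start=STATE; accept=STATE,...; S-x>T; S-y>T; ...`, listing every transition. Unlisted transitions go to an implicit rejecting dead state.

start=q0; accept=q0,q1; q0-a>q1; q0-b>q0; q0-c>q0; q1-a>q1; q1-b>q0; q1-c>q2; q2-a>q2; q2-b>q2; q2-c>q2

This is the complement of 'contains `ac`'. Use the same substring-matching states — q0 through q2 holding how much of `ac` has just been matched — but flip the accepting set: everything except the trap q2 accepts.
A 3-state machine:
        a   b   c  
>* q0   q1  q0  q0 
 * q1   q1  q0  q2 
   q2   q2  q2  q2 
(> = start, * = accepting)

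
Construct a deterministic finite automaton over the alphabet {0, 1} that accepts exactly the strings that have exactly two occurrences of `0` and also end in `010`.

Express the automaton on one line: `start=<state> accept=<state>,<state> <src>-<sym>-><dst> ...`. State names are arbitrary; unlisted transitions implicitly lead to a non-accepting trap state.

Run two small machines in parallel and take their product. The first has 4 states tracking the count of `0`s, saturating at 3; the second has 4 states tracking how much of the suffix `010` has currently been matched. A product state is a pair (one from each), accepting exactly when both do. Equivalent product states are then merged.
5 states suffice.
       0  1 
>  A   B  A 
   B   C  D 
   C   C  C 
   D   E  C 
 * E   C  C 
(> = start, * = accepting)

start=A accept=E A-0->B A-1->A B-0->C B-1->D C-0->C C-1->C D-0->E D-1->C E-0->C E-1->C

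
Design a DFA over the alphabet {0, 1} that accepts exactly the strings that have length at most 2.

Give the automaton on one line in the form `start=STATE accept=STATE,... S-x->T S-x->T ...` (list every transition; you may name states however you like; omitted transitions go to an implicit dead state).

We only need to distinguish lengths 0, 1, …, 2, and '>2'. Chain q0 → q1 → q2 → q3 on every symbol, with q3 looping. Accepting states: {q0, q1, q2}.
        0   1  
>* q0   q1  q1 
 * q1   q2  q2 
 * q2   q3  q3 
   q3   q3  q3 
(> = start, * = accepting)

start=q0 accept=q0,q1,q2 q0-0->q1 q0-1->q1 q1-0->q2 q1-1->q2 q2-0->q3 q2-1->q3 q3-0->q3 q3-1->q3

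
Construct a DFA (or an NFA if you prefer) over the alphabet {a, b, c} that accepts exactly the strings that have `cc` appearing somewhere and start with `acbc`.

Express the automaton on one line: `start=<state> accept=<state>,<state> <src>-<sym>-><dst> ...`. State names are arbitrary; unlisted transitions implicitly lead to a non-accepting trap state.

Build one automaton per condition and run them in lockstep. One (3 states) tracks whether and how much of `cc` has been seen; the other (6 states) tracks whether the input so far still matches the prefix `acbc`. Each combined state is a pair, one component from each; accept when both components accept. Equivalent product states are then merged.
        a   b   c  
>  q0   q1  q2  q2 
   q1   q2  q2  q3 
   q2   q2  q2  q2 
   q3   q2  q4  q2 
   q4   q2  q2  q5 
   q5   q6  q6  q7 
   q6   q6  q6  q5 
 * q7   q7  q7  q7 
(> = start, * = accepting)

start=q0 accept=q7 q0-a->q1 q0-b->q2 q0-c->q2 q1-a->q2 q1-b->q2 q1-c->q3 q2-a->q2 q2-b->q2 q2-c->q2 q3-a->q2 q3-b->q4 q3-c->q2 q4-a->q2 q4-b->q2 q4-c->q5 q5-a->q6 q5-b->q6 q5-c->q7 q6-a->q6 q6-b->q6 q6-c->q5 q7-a->q7 q7-b->q7 q7-c->q7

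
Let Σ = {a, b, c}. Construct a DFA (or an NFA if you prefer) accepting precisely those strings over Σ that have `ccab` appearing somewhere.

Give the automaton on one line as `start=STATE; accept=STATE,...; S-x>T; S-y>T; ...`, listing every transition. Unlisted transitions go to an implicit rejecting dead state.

Track how much of `ccab` has been matched so far: state q0 is no progress, q4 is the absorbing accept state reached once `ccab` has occurred. Intermediate states record partial matches; on a mismatch, fall back to the longest reusable overlap.
        a   b   c  
>  q0   q0  q0  q1 
   q1   q0  q0  q2 
   q2   q3  q0  q2 
   q3   q0  q4  q1 
 * q4   q4  q4  q4 
(> = start, * = accepting)

start=q0; accept=q4; q0-a>q0; q0-b>q0; q0-c>q1; q1-a>q0; q1-b>q0; q1-c>q2; q2-a>q3; q2-b>q0; q2-c>q2; q3-a>q0; q3-b>q4; q3-c>q1; q4-a>q4; q4-b>q4; q4-c>q4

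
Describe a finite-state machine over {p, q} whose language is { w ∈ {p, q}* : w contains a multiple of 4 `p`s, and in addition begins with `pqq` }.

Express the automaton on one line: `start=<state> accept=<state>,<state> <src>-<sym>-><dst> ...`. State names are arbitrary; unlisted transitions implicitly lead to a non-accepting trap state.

start=S0 accept=S7 S0-p->S1 S0-q->S2 S1-p->S2 S1-q->S3 S2-p->S2 S2-q->S2 S3-p->S2 S3-q->S4 S4-p->S5 S4-q->S4 S5-p->S6 S5-q->S5 S6-p->S7 S6-q->S6 S7-p->S4 S7-q->S7

Handle the two conditions separately and then intersect. The first has 4 states tracking the count of `p`s modulo 4; the second has 5 states tracking whether the input so far still matches the prefix `pqq`. A product state is a pair (one from each), accepting exactly when both do. Equivalent product states are then merged.
With 8 states:
        p   q  
>  S0   S1  S2 
   S1   S2  S3 
   S2   S2  S2 
   S3   S2  S4 
   S4   S5  S4 
   S5   S6  S5 
   S6   S7  S6 
 * S7   S4  S7 
(> = start, * = accepting)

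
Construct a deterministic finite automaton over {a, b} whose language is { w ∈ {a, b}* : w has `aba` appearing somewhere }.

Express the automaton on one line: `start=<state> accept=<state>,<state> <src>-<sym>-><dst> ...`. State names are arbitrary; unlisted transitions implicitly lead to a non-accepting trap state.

States s0..s2 record the length of the longest prefix of `aba` that matches the current input suffix. Reaching s3 means `aba` has been seen, and we stay there forever. Accept from s3.
4 states suffice.
        a   b  
>  s0   s1  s0 
   s1   s1  s2 
   s2   s3  s0 
 * s3   s3  s3 
(> = start, * = accepting)

start=s0 accept=s3 s0-a->s1 s0-b->s0 s1-a->s1 s1-b->s2 s2-a->s3 s2-b->s0 s3-a->s3 s3-b->s3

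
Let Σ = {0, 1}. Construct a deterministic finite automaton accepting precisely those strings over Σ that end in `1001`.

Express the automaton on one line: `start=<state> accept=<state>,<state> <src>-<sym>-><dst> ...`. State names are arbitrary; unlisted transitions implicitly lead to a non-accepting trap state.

Let each state record the length of the longest suffix of the input read so far that is also a prefix of `1001`. s1 means the last symbol is `1`; s2 means the last 2 symbols are `10`; s3 means the last 3 symbols are `100`; s4 means the last 4 symbols are `1001`. Accept only at s4, where the string currently ends in `1001`.
A 5-state machine:
        0   1  
>  s0   s0  s1 
   s1   s2  s1 
   s2   s3  s1 
   s3   s0  s4 
 * s4   s2  s1 
(> = start, * = accepting)

start=s0 accept=s4 s0-0->s0 s0-1->s1 s1-0->s2 s1-1->s1 s2-0->s3 s2-1->s1 s3-0->s0 s3-1->s4 s4-0->s2 s4-1->s1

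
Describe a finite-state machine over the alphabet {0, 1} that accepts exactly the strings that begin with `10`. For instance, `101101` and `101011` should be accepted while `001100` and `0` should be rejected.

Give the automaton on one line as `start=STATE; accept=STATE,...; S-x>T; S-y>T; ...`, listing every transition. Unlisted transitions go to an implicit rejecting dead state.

Check the first 2 symbols one by one: q0 through q1 record how many have matched `10` so far; any wrong symbol goes to the dead state q3. After all 2 match we enter the accepting sink q2.
With 4 states:
        0   1  
>  q0   q3  q1 
   q1   q2  q3 
 * q2   q2  q2 
   q3   q3  q3 
(> = start, * = accepting)

start=q0; accept=q2; q0-0>q3; q0-1>q1; q1-0>q2; q1-1>q3; q2-0>q2; q2-1>q2; q3-0>q3; q3-1>q3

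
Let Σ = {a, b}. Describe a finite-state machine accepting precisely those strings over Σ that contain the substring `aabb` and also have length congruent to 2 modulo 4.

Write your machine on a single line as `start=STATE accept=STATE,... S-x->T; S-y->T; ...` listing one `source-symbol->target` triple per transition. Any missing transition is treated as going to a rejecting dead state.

start=q0; accept=q18; q0-a->q1; q0-b->q2; q1-a->q3; q1-b->q4; q2-a->q5; q2-b->q4; q3-a->q6; q3-b->q7; q4-a->q8; q4-b->q9; q5-a->q6; q5-b->q9; q6-a->q10; q6-b->q11; q7-a->q12; q7-b->q13; q8-a->q10; q8-b->q0; q9-a->q12; q9-b->q0; q10-a->q14; q10-b->q15; q11-a->q1; q11-b->q16; q12-a->q14; q12-b->q2; q13-a->q16; q13-b->q16; q14-a->q3; q14-b->q17; q15-a->q5; q15-b->q18; q16-a->q18; q16-b->q18; q17-a->q8; q17-b->q19; q18-a->q19; q18-b->q19; q19-a->q13; q19-b->q13

Run two small machines in parallel and take their product. One (5 states) tracks whether and how much of `aabb` has been seen; the other (4 states) tracks the input length modulo 4. Each combined state is a pair, one component from each; accept when both components accept.
With 20 states:
          a    b  
>  q0     q1   q2 
   q1     q3   q4 
   q2     q5   q4 
   q3     q6   q7 
   q4     q8   q9 
   q5     q6   q9 
   q6    q10  q11 
   q7    q12  q13 
   q8    q10   q0 
   q9    q12   q0 
   q10   q14  q15 
   q11    q1  q16 
   q12   q14   q2 
   q13   q16  q16 
   q14    q3  q17 
   q15    q5  q18 
   q16   q18  q18 
   q17    q8  q19 
 * q18   q19  q19 
   q19   q13  q13 
(> = start, * = accepting)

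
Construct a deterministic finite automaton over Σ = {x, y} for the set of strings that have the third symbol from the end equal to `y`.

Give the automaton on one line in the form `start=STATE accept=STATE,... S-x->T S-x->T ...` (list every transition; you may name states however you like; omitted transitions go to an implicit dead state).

start=S0 accept=S11,S12,S13,S14 S0-x->S1 S0-y->S2 S1-x->S3 S1-y->S4 S2-x->S5 S2-y->S6 S3-x->S7 S3-y->S8 S4-x->S9 S4-y->S10 S5-x->S11 S5-y->S12 S6-x->S13 S6-y->S14 S7-x->S7 S7-y->S8 S8-x->S9 S8-y->S10 S9-x->S11 S9-y->S12 S10-x->S13 S10-y->S14 S11-x->S7 S11-y->S8 S12-x->S9 S12-y->S10 S13-x->S11 S13-y->S12 S14-x->S13 S14-y->S14

A DFA must remember the last 3 symbols (since which symbol is third-to-last isn't known until the input ends). Use one state per possible window of the last ≤3 symbols; accept from those whose window starts with `y`.
15 states suffice.
          x    y  
>  S0     S1   S2 
   S1     S3   S4 
   S2     S5   S6 
   S3     S7   S8 
   S4     S9  S10 
   S5    S11  S12 
   S6    S13  S14 
   S7     S7   S8 
   S8     S9  S10 
   S9    S11  S12 
   S10   S13  S14 
 * S11    S7   S8 
 * S12    S9  S10 
 * S13   S11  S12 
 * S14   S13  S14 
(> = start, * = accepting)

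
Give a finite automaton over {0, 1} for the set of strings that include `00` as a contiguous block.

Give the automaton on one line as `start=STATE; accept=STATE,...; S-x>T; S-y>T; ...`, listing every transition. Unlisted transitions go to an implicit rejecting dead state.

start=q0; accept=q2; q0-0>q1; q0-1>q0; q1-0>q2; q1-1>q0; q2-0>q2; q2-1>q2

Track how much of `00` has been matched so far: state q0 is no progress, q2 is the absorbing accept state reached once `00` has occurred. Intermediate states record partial matches; on a mismatch, fall back to the longest reusable overlap.
3 states suffice.
        0   1  
>  q0   q1  q0 
   q1   q2  q0 
 * q2   q2  q2 
(> = start, * = accepting)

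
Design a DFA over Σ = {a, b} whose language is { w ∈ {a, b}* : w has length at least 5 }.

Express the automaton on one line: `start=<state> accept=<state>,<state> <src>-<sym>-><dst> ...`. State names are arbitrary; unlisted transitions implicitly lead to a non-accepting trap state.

start=q0 accept=q5,q6 q0-a->q1 q0-b->q1 q1-a->q2 q1-b->q2 q2-a->q3 q2-b->q3 q3-a->q4 q3-b->q4 q4-a->q5 q4-b->q5 q5-a->q6 q5-b->q6 q6-a->q6 q6-b->q6

We only need to distinguish lengths 0, 1, …, 5, and '>5'. Chain q0 → q1 → q2 → q3 → q4 → q5 → q6 on every symbol, with q6 looping. Accepting states: {q5, q6}.
        a   b  
>  q0   q1  q1 
   q1   q2  q2 
   q2   q3  q3 
   q3   q4  q4 
   q4   q5  q5 
 * q5   q6  q6 
 * q6   q6  q6 
(> = start, * = accepting)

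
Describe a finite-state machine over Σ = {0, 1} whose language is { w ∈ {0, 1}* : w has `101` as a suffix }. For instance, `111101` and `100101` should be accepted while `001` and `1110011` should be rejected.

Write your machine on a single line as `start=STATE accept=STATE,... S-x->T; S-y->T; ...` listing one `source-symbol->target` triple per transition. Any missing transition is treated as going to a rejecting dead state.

start=s0; accept=s3; s0-0->s0; s0-1->s1; s1-0->s2; s1-1->s1; s2-0->s0; s2-1->s3; s3-0->s2; s3-1->s1

Remember how much of `101` the current input suffix matches. State s0 means no match yet; s1 means the last symbol is `1`; s2 means the last 2 symbols are `10`; s3 means the last 3 symbols are `101`. Only s3 accepts. On a mismatch, fall back to the longest proper suffix that is still a prefix of `101`.
A 4-state machine:
        0   1  
>  s0   s0  s1 
   s1   s2  s1 
   s2   s0  s3 
 * s3   s2  s1 
(> = start, * = accepting)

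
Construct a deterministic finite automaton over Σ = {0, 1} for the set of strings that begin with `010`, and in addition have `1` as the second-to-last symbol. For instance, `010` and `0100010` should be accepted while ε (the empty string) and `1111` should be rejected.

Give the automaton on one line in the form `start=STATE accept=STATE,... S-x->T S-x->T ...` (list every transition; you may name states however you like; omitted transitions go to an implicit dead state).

start=q0 accept=q8,q11 q0-0->q1 q0-1->q2 q1-0->q3 q1-1->q4 q2-0->q5 q2-1->q6 q3-0->q3 q3-1->q7 q4-0->q8 q4-1->q6 q5-0->q3 q5-1->q7 q6-0->q5 q6-1->q6 q7-0->q5 q7-1->q6 q8-0->q9 q8-1->q10 q9-0->q9 q9-1->q10 q10-0->q8 q10-1->q11 q11-0->q8 q11-1->q11

Handle the two conditions separately and then intersect. One (5 states) tracks whether the input so far still matches the prefix `010`; the other (7 states) tracks the last 2 symbols read. Each combined state is a pair, one component from each; accept when both components accept.
          0    1  
>  q0     q1   q2 
   q1     q3   q4 
   q2     q5   q6 
   q3     q3   q7 
   q4     q8   q6 
   q5     q3   q7 
   q6     q5   q6 
   q7     q5   q6 
 * q8     q9  q10 
   q9     q9  q10 
   q10    q8  q11 
 * q11    q8  q11 
(> = start, * = accepting)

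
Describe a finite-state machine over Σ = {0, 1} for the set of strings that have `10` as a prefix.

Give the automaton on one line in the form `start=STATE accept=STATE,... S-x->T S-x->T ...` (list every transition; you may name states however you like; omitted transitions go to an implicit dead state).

Check the first 2 symbols one by one: q0 through q1 record how many have matched `10` so far; any wrong symbol goes to the dead state q3. After all 2 match we enter the accepting sink q2.
A 4-state machine:
        0   1  
>  q0   q3  q1 
   q1   q2  q3 
 * q2   q2  q2 
   q3   q3  q3 
(> = start, * = accepting)

start=q0 accept=q2 q0-0->q3 q0-1->q1 q1-0->q2 q1-1->q3 q2-0->q2 q2-1->q2 q3-0->q3 q3-1->q3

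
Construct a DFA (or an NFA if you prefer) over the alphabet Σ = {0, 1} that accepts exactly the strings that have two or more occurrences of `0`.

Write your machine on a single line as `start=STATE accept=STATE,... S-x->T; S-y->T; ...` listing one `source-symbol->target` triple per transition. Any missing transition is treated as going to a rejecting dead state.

start=A; accept=C,D; A-0->B; A-1->A; B-0->C; B-1->B; C-0->D; C-1->C; D-0->D; D-1->D

Only the number of `0`s matters, and only up to 3. Make a chain A → B → C → D advanced by each `0` (with D absorbing); every other symbol self-loops. The accepting set is {C, D}.
A 4-state machine:
       0  1 
>  A   B  A 
   B   C  B 
 * C   D  C 
 * D   D  D 
(> = start, * = accepting)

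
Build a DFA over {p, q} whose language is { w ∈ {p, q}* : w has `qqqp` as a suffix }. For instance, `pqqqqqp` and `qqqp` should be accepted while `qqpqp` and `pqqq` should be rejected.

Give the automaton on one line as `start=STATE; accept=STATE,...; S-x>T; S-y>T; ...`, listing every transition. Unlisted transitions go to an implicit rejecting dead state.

Remember how much of `qqqp` the current input suffix matches. State A means no match yet; B means the last symbol is `q`; C means the last 2 symbols are `qq`; D means the last 3 symbols are `qqq`; E means the last 4 symbols are `qqqp`. Only E accepts. On a mismatch, fall back to the longest proper suffix that is still a prefix of `qqqp`.
       p  q 
>  A   A  B 
   B   A  C 
   C   A  D 
   D   E  D 
 * E   A  B 
(> = start, * = accepting)

start=A; accept=E; A-p>A; A-q>B; B-p>A; B-q>C; C-p>A; C-q>D; D-p>E; D-q>D; E-p>A; E-q>B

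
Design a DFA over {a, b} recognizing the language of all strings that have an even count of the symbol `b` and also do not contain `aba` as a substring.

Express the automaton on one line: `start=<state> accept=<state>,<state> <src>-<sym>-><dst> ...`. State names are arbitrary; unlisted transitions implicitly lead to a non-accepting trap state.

Run two small machines in parallel and take their product. The first has 2 states tracking the count of `b`s modulo 2; the second has 4 states tracking partial matches of the forbidden pattern `aba`. A product state is a pair (one from each), accepting exactly when both do.
With 8 states:
        a   b  
>* q0   q1  q2 
 * q1   q1  q3 
   q2   q4  q0 
   q3   q5  q0 
   q4   q4  q6 
   q5   q5  q7 
 * q6   q7  q2 
   q7   q7  q5 
(> = start, * = accepting)

start=q0 accept=q0,q1,q6 q0-a->q1 q0-b->q2 q1-a->q1 q1-b->q3 q2-a->q4 q2-b->q0 q3-a->q5 q3-b->q0 q4-a->q4 q4-b->q6 q5-a->q5 q5-b->q7 q6-a->q7 q6-b->q2 q7-a->q7 q7-b->q5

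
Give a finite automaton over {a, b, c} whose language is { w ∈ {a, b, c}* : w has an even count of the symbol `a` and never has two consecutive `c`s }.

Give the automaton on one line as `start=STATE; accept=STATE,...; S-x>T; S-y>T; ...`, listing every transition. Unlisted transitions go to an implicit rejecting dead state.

start=q0; accept=q0,q2; q0-a>q1; q0-b>q0; q0-c>q2; q1-a>q0; q1-b>q1; q1-c>q3; q2-a>q1; q2-b>q0; q2-c>q4; q3-a>q0; q3-b>q1; q3-c>q5; q4-a>q5; q4-b>q4; q4-c>q4; q5-a>q4; q5-b>q5; q5-c>q5

Handle the two conditions separately and then intersect. One (2 states) tracks the count of `a`s modulo 2; the other (3 states) tracks partial matches of the forbidden pattern `cc`. Each combined state is a pair, one component from each; accept when both components accept.
6 states suffice.
        a   b   c  
>* q0   q1  q0  q2 
   q1   q0  q1  q3 
 * q2   q1  q0  q4 
   q3   q0  q1  q5 
   q4   q5  q4  q4 
   q5   q4  q5  q5 
(> = start, * = accepting)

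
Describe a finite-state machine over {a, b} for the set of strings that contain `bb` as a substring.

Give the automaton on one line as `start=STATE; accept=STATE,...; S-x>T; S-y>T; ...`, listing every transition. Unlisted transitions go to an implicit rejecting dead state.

start=S0; accept=S2; S0-a>S0; S0-b>S1; S1-a>S0; S1-b>S2; S2-a>S2; S2-b>S2

States S0..S1 record the length of the longest prefix of `bb` that matches the current input suffix. Reaching S2 means `bb` has been seen, and we stay there forever. Accept from S2.
3 states suffice.
        a   b  
>  S0   S0  S1 
   S1   S0  S2 
 * S2   S2  S2 
(> = start, * = accepting)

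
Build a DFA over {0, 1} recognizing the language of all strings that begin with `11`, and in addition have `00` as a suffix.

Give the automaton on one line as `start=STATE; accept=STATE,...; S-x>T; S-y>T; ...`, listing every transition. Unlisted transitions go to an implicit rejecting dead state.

Handle the two conditions separately and then intersect. One (4 states) tracks whether the input so far still matches the prefix `11`; the other (3 states) tracks how much of the suffix `00` has currently been matched. Each combined state is a pair, one component from each; accept when both components accept.
An 8-state machine:
       0  1 
>  A   B  C 
   B   D  E 
   C   B  F 
   D   D  E 
   E   B  E 
   F   G  F 
   G   H  F 
 * H   H  F 
(> = start, * = accepting)

start=A; accept=H; A-0>B; A-1>C; B-0>D; B-1>E; C-0>B; C-1>F; D-0>D; D-1>E; E-0>B; E-1>E; F-0>G; F-1>F; G-0>H; G-1>F; H-0>H; H-1>F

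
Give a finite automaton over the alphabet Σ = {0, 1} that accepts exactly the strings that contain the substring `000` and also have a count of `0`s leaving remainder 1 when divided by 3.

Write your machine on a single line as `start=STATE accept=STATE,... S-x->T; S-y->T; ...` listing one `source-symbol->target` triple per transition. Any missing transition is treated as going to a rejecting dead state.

start=q0; accept=q7; q0-0->q1; q0-1->q0; q1-0->q2; q1-1->q3; q2-0->q4; q2-1->q5; q3-0->q6; q3-1->q3; q4-0->q7; q4-1->q4; q5-0->q8; q5-1->q5; q6-0->q9; q6-1->q5; q7-0->q10; q7-1->q7; q8-0->q11; q8-1->q0; q9-0->q7; q9-1->q0; q10-0->q4; q10-1->q10; q11-0->q10; q11-1->q3

Run two small machines in parallel and take their product. The first has 4 states tracking whether and how much of `000` has been seen; the second has 3 states tracking the count of `0`s modulo 3. A product state is a pair (one from each), accepting exactly when both do.
          0    1  
>  q0     q1   q0 
   q1     q2   q3 
   q2     q4   q5 
   q3     q6   q3 
   q4     q7   q4 
   q5     q8   q5 
   q6     q9   q5 
 * q7    q10   q7 
   q8    q11   q0 
   q9     q7   q0 
   q10    q4  q10 
   q11   q10   q3 
(> = start, * = accepting)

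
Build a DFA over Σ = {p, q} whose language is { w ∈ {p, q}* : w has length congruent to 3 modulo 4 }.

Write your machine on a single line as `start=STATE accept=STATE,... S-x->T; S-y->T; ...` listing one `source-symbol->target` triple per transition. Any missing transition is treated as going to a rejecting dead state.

start=A; accept=D; A-p->B; A-q->B; B-p->C; B-q->C; C-p->D; C-q->D; D-p->A; D-q->A

Only the length mod 4 matters, so use a 4-cycle: from any state, every input symbol moves to the next state, wrapping D back to A. Mark D accepting.
4 states suffice.
       p  q 
>  A   B  B 
   B   C  C 
   C   D  D 
 * D   A  A 
(> = start, * = accepting)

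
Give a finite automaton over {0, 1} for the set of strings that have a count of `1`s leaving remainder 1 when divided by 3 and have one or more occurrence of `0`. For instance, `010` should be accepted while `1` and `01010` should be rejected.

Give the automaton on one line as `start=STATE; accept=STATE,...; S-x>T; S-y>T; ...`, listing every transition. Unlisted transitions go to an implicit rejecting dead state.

start=S0; accept=S3; S0-0>S1; S0-1>S2; S1-0>S1; S1-1>S3; S2-0>S3; S2-1>S4; S3-0>S3; S3-1>S5; S4-0>S5; S4-1>S0; S5-0>S5; S5-1>S1

Build one automaton per condition and run them in lockstep. The first has 3 states tracking the count of `1`s modulo 3; the second has 3 states tracking the count of `0`s, saturating at 2. A product state is a pair (one from each), accepting exactly when both do. Equivalent product states are then merged.
A 6-state machine:
        0   1  
>  S0   S1  S2 
   S1   S1  S3 
   S2   S3  S4 
 * S3   S3  S5 
   S4   S5  S0 
   S5   S5  S1 
(> = start, * = accepting)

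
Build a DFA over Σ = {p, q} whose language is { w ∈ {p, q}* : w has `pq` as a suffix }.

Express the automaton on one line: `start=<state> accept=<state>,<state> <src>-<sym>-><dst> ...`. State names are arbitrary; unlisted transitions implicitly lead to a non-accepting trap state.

start=A accept=C A-p->B A-q->A B-p->B B-q->C C-p->B C-q->A

Let each state record the length of the longest suffix of the input read so far that is also a prefix of `pq`. B means the last symbol is `p`; C means the last 2 symbols are `pq`. Accept only at C, where the string currently ends in `pq`.
3 states suffice.
       p  q 
>  A   B  A 
   B   B  C 
 * C   B  A 
(> = start, * = accepting)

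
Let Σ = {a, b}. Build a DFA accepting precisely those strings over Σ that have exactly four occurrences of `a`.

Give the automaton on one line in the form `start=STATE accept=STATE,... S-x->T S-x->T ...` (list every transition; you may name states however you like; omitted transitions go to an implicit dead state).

Only the number of `a`s matters, and only up to 5. Make a chain s0 → s1 → s2 → s3 → s4 → s5 advanced by each `a` (with s5 absorbing); every other symbol self-loops. The accepting set is {s4}.
        a   b  
>  s0   s1  s0 
   s1   s2  s1 
   s2   s3  s2 
   s3   s4  s3 
 * s4   s5  s4 
   s5   s5  s5 
(> = start, * = accepting)

start=s0 accept=s4 s0-a->s1 s0-b->s0 s1-a->s2 s1-b->s1 s2-a->s3 s2-b->s2 s3-a->s4 s3-b->s3 s4-a->s5 s4-b->s4 s5-a->s5 s5-b->s5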